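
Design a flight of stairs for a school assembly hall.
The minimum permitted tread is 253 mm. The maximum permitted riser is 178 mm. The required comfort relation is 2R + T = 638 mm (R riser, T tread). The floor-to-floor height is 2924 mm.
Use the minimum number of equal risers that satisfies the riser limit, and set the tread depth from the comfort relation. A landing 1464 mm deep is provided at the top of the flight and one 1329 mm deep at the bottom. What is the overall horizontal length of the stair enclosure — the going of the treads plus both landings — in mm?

7497 mm

At most 178 each: 2924/178 = 16.43, giving 17 risers.
Each riser is 2924/17 = 172 mm (≤ 178 mm).
T = 638 − 2·172 = 294 mm, which satisfies the 253 mm minimum.
Treads = 17 − 1 = 16; going = 16 × 294 = 4704 mm.
Enclosure = 4704 + 1464 + 1329 = 7497 mm.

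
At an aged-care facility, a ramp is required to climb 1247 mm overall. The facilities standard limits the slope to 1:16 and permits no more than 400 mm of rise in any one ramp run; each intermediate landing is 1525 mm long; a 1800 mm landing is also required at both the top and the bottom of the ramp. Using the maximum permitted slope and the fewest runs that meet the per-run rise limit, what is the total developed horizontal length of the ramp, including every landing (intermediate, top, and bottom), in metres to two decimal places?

1247 / 400 = 3.12, so 4 ramp runs are needed. That means 3 intermediate landings.
Horizontal run for 1247 mm of rise at 1:16 is 1247 × 16 = 19952 mm.
Intermediate landings: 3 × 1525 = 4575 mm.
Top and bottom landings: 2 × 1800 = 3600 mm.
Total = 19952 + 4575 + 3600 = 28127 mm.
= 28.13 m.

28.13 m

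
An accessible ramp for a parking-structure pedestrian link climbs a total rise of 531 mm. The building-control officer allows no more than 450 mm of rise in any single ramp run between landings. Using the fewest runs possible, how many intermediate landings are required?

At most 450 each: 531/450 = 1.18, giving 2 ramp runs.
2 runs are separated by 1 intermediate landings.

1 intermediate landings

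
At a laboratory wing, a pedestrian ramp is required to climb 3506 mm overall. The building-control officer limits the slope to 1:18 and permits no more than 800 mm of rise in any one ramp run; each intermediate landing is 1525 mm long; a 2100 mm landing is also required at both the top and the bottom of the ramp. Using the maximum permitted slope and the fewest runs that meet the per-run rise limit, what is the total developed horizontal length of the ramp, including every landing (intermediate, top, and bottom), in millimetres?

73408 mm

3506 / 800 = 4.38, so 5 ramp runs are needed. That means 4 intermediate landings.
Ramp run (horizontal) at 1:18: 3506 × 18 = 63108 mm.
4 intermediate landings contribute 4 × 1525 = 6100 mm.
Top and bottom landings: 2 × 2100 = 4200 mm.
Total = 63108 + 6100 + 4200 = 73408 mm.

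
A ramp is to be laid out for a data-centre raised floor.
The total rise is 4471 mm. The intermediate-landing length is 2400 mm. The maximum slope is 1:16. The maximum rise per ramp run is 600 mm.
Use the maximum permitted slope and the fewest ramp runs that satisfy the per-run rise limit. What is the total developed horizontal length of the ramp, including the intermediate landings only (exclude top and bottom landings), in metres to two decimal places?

88.34 m

At most 600 each: 4471/600 = 7.45, giving 8 ramp runs. That means 7 intermediate landings.
Horizontal run for 4471 mm of rise at 1:16 is 4471 × 16 = 71536 mm.
7 intermediate landings contribute 7 × 2400 = 16800 mm.
Total developed length = 71536 + 16800 = 88336 mm.
= 88.34 m.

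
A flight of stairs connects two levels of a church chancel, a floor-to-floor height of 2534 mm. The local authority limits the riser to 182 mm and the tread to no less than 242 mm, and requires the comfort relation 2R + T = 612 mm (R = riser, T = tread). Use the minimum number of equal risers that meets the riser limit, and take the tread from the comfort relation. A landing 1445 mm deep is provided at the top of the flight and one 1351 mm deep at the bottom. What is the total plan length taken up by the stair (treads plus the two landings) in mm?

At most 182 each: 2534/182 = 13.92, giving 14 risers.
R = 2534 ÷ 14 = 181 mm.
From 2R + T = 612: T = 612 − 362 = 250 mm.
14 risers give 13 treads; going = 13 × 250 = 3250 mm.
Add landings: 3250 + 1445 + 1351 = 6046 mm.

6046 mm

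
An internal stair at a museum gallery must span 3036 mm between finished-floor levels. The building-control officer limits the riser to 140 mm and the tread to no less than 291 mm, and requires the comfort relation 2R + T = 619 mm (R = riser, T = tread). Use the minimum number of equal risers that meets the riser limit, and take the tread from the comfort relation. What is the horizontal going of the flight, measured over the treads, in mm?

7203 mm

At most 140 each: 3036/140 = 21.69, giving 22 risers.
Each riser is 3036/22 = 138 mm (≤ 140 mm).
From 2R + T = 619: T = 619 − 276 = 343 mm.
Treads = 22 − 1 = 21; going = 21 × 343 = 7203 mm.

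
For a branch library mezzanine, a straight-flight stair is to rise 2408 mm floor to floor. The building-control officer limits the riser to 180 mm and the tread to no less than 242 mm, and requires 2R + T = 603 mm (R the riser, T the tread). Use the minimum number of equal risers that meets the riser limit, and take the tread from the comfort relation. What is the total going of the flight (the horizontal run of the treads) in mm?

3367 mm

2408 / 180 = 13.38, so 14 risers are needed.
R = 2408 ÷ 14 = 172 mm.
From 2R + T = 603: T = 603 − 344 = 259 mm.
Treads = 14 − 1 = 13; going = 13 × 259 = 3367 mm.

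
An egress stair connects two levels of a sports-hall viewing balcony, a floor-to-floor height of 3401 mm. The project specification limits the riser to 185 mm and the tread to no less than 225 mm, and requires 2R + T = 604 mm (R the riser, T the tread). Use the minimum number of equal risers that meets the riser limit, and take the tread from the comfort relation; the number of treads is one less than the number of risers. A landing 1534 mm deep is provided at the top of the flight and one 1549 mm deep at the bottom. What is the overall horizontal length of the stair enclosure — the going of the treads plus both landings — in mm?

At most 185 each: 3401/185 = 18.38, giving 19 risers.
Riser R = 3401 / 19 = 179 mm, within the 185 mm limit.
From 2R + T = 604: T = 604 − 358 = 246 mm.
Going = (19 − 1) × 246 = 4428 mm.
Enclosure = 4428 + 1534 + 1549 = 7511 mm.

7511 mm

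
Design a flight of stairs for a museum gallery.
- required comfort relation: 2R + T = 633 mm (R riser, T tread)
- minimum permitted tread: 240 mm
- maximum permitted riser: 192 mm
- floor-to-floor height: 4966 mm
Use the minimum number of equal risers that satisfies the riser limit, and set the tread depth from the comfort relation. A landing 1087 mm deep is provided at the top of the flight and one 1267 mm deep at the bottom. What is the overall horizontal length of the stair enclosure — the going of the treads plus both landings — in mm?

8629 mm

4966 / 192 = 25.86, so 26 risers are needed.
Each riser is 4966/26 = 191 mm (≤ 192 mm).
T = 633 − 2·191 = 251 mm, which satisfies the 240 mm minimum.
Treads = 26 − 1 = 25; going = 25 × 251 = 6275 mm.
Enclosure = 6275 + 1087 + 1267 = 8629 mm.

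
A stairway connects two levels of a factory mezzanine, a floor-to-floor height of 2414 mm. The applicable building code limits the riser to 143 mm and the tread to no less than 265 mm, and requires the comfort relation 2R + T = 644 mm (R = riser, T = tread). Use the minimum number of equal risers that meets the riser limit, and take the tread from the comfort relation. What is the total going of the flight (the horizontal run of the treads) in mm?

At most 143 each: 2414/143 = 16.88, giving 17 risers.
R = 2414 ÷ 17 = 142 mm.
From 2R + T = 644: T = 644 − 284 = 360 mm.
17 risers give 16 treads; going = 16 × 360 = 5760 mm.

5760 mm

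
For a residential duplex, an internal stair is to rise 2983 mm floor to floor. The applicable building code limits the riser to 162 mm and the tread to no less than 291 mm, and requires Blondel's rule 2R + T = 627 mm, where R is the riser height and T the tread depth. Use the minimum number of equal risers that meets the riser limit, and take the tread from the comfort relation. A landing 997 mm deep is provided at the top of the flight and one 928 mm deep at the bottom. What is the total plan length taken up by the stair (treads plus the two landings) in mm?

At most 162 each: 2983/162 = 18.41, giving 19 risers.
R = 2983 ÷ 19 = 157 mm.
Tread T = 627 − 2 × 157 = 313 mm (≥ 291 mm).
Going = (19 − 1) × 313 = 5634 mm.
Enclosure = 5634 + 997 + 928 = 7559 mm.

7559 mm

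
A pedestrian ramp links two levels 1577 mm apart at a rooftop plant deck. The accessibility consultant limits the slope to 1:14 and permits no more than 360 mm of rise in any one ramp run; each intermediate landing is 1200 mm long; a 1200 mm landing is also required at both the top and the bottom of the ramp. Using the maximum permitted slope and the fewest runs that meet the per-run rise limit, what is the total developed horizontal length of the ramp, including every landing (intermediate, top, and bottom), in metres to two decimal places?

⌈1577/360⌉ = 5 ramp runs. That means 4 intermediate landings.
Horizontal run for 1577 mm of rise at 1:14 is 1577 × 14 = 22078 mm.
4 intermediate landings contribute 4 × 1200 = 4800 mm.
Top and bottom landings: 2 × 1200 = 2400 mm.
Total = 22078 + 4800 + 2400 = 29278 mm.
= 29.28 m.

29.28 m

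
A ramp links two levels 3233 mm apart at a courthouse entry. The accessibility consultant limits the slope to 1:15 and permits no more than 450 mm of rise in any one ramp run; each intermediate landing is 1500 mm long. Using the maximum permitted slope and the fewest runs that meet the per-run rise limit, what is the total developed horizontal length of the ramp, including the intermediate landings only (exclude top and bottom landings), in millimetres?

3233 / 450 = 7.18, so 8 ramp runs are needed. That means 7 intermediate landings.
Horizontal run for 3233 mm of rise at 1:15 is 3233 × 15 = 48495 mm.
7 intermediate landings contribute 7 × 1500 = 10500 mm.
Total developed length = 48495 + 10500 = 58995 mm.

58995 mm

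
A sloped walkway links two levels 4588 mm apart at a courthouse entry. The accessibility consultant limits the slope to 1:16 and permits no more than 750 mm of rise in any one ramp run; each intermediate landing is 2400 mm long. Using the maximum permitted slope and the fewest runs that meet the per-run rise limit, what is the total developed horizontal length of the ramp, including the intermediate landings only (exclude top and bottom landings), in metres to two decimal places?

87.81 m

4588 / 750 = 6.12, so 7 ramp runs are needed. That means 6 intermediate landings.
Ramp run (horizontal) at 1:16: 4588 × 16 = 73408 mm.
Intermediate landings: 6 × 2400 = 14400 mm.
Total developed length = 73408 + 14400 = 87808 mm.
= 87.81 m.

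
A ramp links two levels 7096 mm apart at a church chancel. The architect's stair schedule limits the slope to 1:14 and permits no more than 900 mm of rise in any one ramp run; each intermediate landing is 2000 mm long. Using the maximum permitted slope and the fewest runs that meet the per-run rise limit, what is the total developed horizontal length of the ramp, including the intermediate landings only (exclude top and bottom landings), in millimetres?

⌈7096/900⌉ = 8 ramp runs. That means 7 intermediate landings.
Ramp run (horizontal) at 1:14: 7096 × 14 = 99344 mm.
7 intermediate landings contribute 7 × 2000 = 14000 mm.
Developed length = 99344 + 14000 = 113344 mm.

113344 mm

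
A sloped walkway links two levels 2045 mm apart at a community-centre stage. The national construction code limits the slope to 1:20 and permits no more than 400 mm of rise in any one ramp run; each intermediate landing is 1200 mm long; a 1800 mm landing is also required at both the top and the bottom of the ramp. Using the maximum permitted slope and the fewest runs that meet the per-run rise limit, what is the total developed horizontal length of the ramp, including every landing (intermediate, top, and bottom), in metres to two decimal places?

50.50 m

At most 400 each: 2045/400 = 5.11, giving 6 ramp runs. That means 5 intermediate landings.
Horizontal run for 2045 mm of rise at 1:20 is 2045 × 20 = 40900 mm.
Intermediate landings: 5 × 1200 = 6000 mm.
Top and bottom landings: 2 × 1800 = 3600 mm.
Total = 40900 + 6000 + 3600 = 50500 mm.
= 50.50 m.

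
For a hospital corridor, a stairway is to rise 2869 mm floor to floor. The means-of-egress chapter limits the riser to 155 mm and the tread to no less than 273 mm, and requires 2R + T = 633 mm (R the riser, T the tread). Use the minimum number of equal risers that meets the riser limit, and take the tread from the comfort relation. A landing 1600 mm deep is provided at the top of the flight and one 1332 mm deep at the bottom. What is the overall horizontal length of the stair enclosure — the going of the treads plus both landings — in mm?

⌈2869/155⌉ = 19 risers.
Each riser is 2869/19 = 151 mm (≤ 155 mm).
T = 633 − 2·151 = 331 mm, which satisfies the 273 mm minimum.
Going = (19 − 1) × 331 = 5958 mm.
Add landings: 5958 + 1600 + 1332 = 8890 mm.

8890 mm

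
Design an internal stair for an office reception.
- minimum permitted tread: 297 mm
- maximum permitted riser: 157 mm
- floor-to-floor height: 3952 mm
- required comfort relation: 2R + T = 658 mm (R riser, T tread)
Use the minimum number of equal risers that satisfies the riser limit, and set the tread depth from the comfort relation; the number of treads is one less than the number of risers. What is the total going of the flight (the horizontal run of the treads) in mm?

3952 / 157 = 25.17, so 26 risers are needed.
Each riser is 3952/26 = 152 mm (≤ 157 mm).
From 2R + T = 658: T = 658 − 304 = 354 mm.
Going = (26 − 1) × 354 = 8850 mm.

8850 mm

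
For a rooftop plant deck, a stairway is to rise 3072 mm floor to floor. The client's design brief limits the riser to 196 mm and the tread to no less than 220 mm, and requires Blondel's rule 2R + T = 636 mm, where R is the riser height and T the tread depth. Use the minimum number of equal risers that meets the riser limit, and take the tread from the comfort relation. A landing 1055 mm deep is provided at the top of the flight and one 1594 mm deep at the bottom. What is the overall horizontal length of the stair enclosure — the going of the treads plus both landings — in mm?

3072 / 196 = 15.67, so 16 risers are needed.
R = 3072 ÷ 16 = 192 mm.
Tread T = 636 − 2 × 192 = 252 mm (≥ 220 mm).
Going = (16 − 1) × 252 = 3780 mm.
Add landings: 3780 + 1055 + 1594 = 6429 mm.

6429 mm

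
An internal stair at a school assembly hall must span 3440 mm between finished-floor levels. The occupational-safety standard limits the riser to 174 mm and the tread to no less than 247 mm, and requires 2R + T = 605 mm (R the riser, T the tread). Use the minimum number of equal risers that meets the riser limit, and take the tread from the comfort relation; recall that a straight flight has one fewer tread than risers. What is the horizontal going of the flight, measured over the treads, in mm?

4959 mm

At most 174 each: 3440/174 = 19.77, giving 20 risers.
R = 3440 ÷ 20 = 172 mm.
T = 605 − 2·172 = 261 mm, which satisfies the 247 mm minimum.
Treads = 20 − 1 = 19; going = 19 × 261 = 4959 mm.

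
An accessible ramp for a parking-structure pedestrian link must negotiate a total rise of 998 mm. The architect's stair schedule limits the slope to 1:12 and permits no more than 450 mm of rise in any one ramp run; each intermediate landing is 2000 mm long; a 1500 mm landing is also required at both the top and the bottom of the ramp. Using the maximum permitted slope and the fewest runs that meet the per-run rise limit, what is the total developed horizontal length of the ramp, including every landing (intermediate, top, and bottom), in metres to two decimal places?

18.98 m

998 / 450 = 2.22, so 3 ramp runs are needed. That means 2 intermediate landings.
Horizontal run for 998 mm of rise at 1:12 is 998 × 12 = 11976 mm.
Intermediate landings: 2 × 2000 = 4000 mm.
Top and bottom landings: 2 × 1500 = 3000 mm.
Total = 11976 + 4000 + 3000 = 18976 mm.
= 18.98 m.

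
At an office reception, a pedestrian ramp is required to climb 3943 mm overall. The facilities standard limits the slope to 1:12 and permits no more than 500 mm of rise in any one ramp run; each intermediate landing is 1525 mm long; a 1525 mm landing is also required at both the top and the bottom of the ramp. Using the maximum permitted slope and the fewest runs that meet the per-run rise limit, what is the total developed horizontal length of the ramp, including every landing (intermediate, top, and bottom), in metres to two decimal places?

⌈3943/500⌉ = 8 ramp runs. That means 7 intermediate landings.
Ramp run (horizontal) at 1:12: 3943 × 12 = 47316 mm.
Intermediate landings: 7 × 1525 = 10675 mm.
Top and bottom landings: 2 × 1525 = 3050 mm.
Total = 47316 + 10675 + 3050 = 61041 mm.
= 61.04 m.

61.04 m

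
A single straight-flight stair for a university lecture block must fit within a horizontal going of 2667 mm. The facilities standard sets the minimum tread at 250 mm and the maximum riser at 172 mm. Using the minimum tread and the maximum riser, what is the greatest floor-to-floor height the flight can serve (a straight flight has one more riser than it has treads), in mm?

1892 mm

Treads that fit: ⌊2667 / 250⌋ = 10.
Risers = treads + 1 = 11.
Maximum height = 11 × 172 = 1892 mm.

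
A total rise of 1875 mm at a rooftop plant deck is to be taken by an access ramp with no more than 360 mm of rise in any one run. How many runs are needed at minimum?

1875 / 360 = 5.21, so 6 ramp runs are needed.

6 runs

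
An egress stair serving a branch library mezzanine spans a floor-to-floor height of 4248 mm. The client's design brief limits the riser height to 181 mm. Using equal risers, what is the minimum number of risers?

⌈4248/181⌉ = 24 risers.

24 risers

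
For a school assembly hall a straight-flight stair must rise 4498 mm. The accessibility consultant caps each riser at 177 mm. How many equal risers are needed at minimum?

26 risers

4498 / 177 = 25.412 → round up to 26 risers.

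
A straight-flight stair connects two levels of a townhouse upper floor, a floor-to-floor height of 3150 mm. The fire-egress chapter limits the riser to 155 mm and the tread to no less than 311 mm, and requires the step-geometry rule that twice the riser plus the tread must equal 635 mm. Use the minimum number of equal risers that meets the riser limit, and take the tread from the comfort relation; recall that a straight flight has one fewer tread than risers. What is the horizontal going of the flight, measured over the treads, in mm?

⌈3150/155⌉ = 21 risers.
R = 3150 ÷ 21 = 150 mm.
T = 635 − 2·150 = 335 mm, which satisfies the 311 mm minimum.
Treads = 21 − 1 = 20; going = 20 × 335 = 6700 mm.

6700 mm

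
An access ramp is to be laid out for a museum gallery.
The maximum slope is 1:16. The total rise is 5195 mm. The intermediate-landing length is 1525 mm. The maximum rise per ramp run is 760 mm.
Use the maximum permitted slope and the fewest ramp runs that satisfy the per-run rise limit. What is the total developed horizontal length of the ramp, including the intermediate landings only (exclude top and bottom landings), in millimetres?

⌈5195/760⌉ = 7 ramp runs. That means 6 intermediate landings.
Horizontal run for 5195 mm of rise at 1:16 is 5195 × 16 = 83120 mm.
6 intermediate landings contribute 6 × 1525 = 9150 mm.
Total developed length = 83120 + 9150 = 92270 mm.

92270 mm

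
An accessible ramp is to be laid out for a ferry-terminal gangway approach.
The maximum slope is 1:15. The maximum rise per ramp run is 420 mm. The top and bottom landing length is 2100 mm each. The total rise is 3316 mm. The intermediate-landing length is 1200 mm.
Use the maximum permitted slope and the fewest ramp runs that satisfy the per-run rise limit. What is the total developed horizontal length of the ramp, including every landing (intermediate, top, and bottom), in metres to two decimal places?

62.34 m

At most 420 each: 3316/420 = 7.90, giving 8 ramp runs. That means 7 intermediate landings.
Horizontal run for 3316 mm of rise at 1:15 is 3316 × 15 = 49740 mm.
7 intermediate landings contribute 7 × 1200 = 8400 mm.
Top and bottom landings: 2 × 2100 = 4200 mm.
Total = 49740 + 8400 + 4200 = 62340 mm.
= 62.34 m.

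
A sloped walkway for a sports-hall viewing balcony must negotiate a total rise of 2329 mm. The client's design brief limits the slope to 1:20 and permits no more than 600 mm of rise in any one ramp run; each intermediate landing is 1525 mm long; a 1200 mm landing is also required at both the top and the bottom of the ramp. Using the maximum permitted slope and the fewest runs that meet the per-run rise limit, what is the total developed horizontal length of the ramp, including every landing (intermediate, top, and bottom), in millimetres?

2329 / 600 = 3.88, so 4 ramp runs are needed. That means 3 intermediate landings.
Ramp run (horizontal) at 1:20: 2329 × 20 = 46580 mm.
3 intermediate landings contribute 3 × 1525 = 4575 mm.
Top and bottom landings: 2 × 1200 = 2400 mm.
Total = 46580 + 4575 + 2400 = 53555 mm.

53555 mm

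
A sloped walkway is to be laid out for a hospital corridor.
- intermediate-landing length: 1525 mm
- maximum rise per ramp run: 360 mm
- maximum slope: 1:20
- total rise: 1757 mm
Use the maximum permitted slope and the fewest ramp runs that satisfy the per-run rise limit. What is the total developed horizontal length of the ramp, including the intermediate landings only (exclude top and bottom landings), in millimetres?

41240 mm

1757 / 360 = 4.881 → round up to 5 ramp runs. That means 4 intermediate landings.
Horizontal run for 1757 mm of rise at 1:20 is 1757 × 20 = 35140 mm.
Intermediate landings: 4 × 1525 = 6100 mm.
Developed length = 35140 + 6100 = 41240 mm.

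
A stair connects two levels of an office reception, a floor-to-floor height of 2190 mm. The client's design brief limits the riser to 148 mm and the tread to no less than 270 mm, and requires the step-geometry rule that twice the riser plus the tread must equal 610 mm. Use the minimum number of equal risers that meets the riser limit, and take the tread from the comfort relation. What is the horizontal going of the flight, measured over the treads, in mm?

4452 mm

2190 / 148 = 14.797 → round up to 15 risers.
Each riser is 2190/15 = 146 mm (≤ 148 mm).
From 2R + T = 610: T = 610 − 292 = 318 mm.
Going = (15 − 1) × 318 = 4452 mm.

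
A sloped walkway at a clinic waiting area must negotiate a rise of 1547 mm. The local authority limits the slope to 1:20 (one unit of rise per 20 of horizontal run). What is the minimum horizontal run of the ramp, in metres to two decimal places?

At 1:20 the run is 20 × 1547 = 30940 mm.
30940 mm = 30.94 m.

30.94 m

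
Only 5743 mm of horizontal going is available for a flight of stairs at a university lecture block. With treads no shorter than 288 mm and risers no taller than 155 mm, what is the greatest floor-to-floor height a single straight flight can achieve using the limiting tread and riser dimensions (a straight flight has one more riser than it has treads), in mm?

Treads that fit: ⌊5743 / 288⌋ = 19.
Risers = treads + 1 = 20.
Maximum height = 20 × 155 = 3100 mm.

3100 mm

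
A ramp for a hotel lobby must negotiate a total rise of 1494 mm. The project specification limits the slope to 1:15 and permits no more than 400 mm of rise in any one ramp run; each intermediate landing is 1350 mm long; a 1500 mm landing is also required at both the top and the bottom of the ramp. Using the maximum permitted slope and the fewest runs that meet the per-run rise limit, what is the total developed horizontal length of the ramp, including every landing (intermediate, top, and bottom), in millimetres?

29460 mm

⌈1494/400⌉ = 4 ramp runs. That means 3 intermediate landings.
Ramp run (horizontal) at 1:15: 1494 × 15 = 22410 mm.
3 intermediate landings contribute 3 × 1350 = 4050 mm.
Top and bottom landings: 2 × 1500 = 3000 mm.
Total = 22410 + 4050 + 3000 = 29460 mm.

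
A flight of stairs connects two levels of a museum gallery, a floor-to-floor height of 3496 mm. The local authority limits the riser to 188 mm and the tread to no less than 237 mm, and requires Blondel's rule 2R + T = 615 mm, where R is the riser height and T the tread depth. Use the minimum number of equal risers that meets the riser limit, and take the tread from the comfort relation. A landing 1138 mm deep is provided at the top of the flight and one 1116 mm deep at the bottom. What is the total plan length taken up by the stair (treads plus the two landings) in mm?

3496 / 188 = 18.596 → round up to 19 risers.
Each riser is 3496/19 = 184 mm (≤ 188 mm).
T = 615 − 2·184 = 247 mm, which satisfies the 237 mm minimum.
19 risers give 18 treads; going = 18 × 247 = 4446 mm.
Add landings: 4446 + 1138 + 1116 = 6700 mm.

6700 mm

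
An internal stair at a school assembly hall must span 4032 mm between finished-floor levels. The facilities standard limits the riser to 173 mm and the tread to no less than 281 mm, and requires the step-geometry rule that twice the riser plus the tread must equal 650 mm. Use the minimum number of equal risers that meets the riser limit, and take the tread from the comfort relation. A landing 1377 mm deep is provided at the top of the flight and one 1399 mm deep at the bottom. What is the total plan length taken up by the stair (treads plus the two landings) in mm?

At most 173 each: 4032/173 = 23.31, giving 24 risers.
Each riser is 4032/24 = 168 mm (≤ 173 mm).
T = 650 − 2·168 = 314 mm, which satisfies the 281 mm minimum.
Going = (24 − 1) × 314 = 7222 mm.
Add landings: 7222 + 1377 + 1399 = 9998 mm.

9998 mm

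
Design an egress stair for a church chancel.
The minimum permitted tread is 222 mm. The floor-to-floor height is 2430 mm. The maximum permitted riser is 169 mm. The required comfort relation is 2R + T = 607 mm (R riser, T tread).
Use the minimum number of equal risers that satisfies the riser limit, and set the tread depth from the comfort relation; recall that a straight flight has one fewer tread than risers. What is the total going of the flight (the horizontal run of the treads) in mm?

3962 mm

2430 / 169 = 14.379 → round up to 15 risers.
Riser R = 2430 / 15 = 162 mm, within the 169 mm limit.
Tread T = 607 − 2 × 162 = 283 mm (≥ 222 mm).
Going = (15 − 1) × 283 = 3962 mm.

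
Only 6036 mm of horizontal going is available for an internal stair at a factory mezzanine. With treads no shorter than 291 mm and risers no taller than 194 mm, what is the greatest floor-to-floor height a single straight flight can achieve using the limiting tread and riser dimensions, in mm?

Treads that fit: ⌊6036 / 291⌋ = 20.
Risers = treads + 1 = 21.
Maximum height = 21 × 194 = 4074 mm.

4074 mm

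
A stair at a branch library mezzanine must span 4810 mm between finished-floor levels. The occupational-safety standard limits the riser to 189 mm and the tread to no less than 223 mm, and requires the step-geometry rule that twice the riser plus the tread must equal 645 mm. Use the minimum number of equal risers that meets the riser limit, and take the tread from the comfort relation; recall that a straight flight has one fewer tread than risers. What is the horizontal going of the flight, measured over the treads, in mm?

6875 mm

4810 / 189 = 25.45, so 26 risers are needed.
R = 4810 ÷ 26 = 185 mm.
Tread T = 645 − 2 × 185 = 275 mm (≥ 223 mm).
Treads = 26 − 1 = 25; going = 25 × 275 = 6875 mm.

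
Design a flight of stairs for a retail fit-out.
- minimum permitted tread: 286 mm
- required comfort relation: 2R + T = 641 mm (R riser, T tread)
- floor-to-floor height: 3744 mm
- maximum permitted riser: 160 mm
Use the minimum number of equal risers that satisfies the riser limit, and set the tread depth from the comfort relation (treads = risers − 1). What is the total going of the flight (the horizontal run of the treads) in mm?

7567 mm

At most 160 each: 3744/160 = 23.40, giving 24 risers.
Riser R = 3744 / 24 = 156 mm, within the 160 mm limit.
Tread T = 641 − 2 × 156 = 329 mm (≥ 286 mm).
Treads = 24 − 1 = 23; going = 23 × 329 = 7567 mm.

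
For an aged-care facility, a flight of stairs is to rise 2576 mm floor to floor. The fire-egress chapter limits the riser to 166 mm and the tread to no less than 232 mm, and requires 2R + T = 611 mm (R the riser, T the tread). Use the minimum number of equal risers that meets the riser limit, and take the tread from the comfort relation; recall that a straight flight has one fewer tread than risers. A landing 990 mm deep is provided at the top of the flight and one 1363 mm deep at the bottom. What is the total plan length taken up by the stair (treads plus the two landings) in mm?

At most 166 each: 2576/166 = 15.52, giving 16 risers.
R = 2576 ÷ 16 = 161 mm.
T = 611 − 2·161 = 289 mm, which satisfies the 232 mm minimum.
16 risers give 15 treads; going = 15 × 289 = 4335 mm.
Enclosure = 4335 + 990 + 1363 = 6688 mm.

6688 mm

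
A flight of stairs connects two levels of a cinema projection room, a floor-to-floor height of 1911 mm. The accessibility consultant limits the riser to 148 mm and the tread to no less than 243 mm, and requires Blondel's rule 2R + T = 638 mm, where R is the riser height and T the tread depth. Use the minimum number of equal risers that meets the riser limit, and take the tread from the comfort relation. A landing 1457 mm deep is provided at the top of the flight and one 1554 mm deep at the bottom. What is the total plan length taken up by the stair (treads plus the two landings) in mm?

1911 / 148 = 12.91, so 13 risers are needed.
R = 1911 ÷ 13 = 147 mm.
T = 638 − 2·147 = 344 mm, which satisfies the 243 mm minimum.
13 risers give 12 treads; going = 12 × 344 = 4128 mm.
Add landings: 4128 + 1457 + 1554 = 7139 mm.

7139 mm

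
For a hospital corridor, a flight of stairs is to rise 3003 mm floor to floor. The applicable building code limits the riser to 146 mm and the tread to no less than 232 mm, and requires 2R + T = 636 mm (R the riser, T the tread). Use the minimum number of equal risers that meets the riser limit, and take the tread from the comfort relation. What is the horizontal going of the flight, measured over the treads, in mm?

3003 / 146 = 20.57, so 21 risers are needed.
Riser R = 3003 / 21 = 143 mm, within the 146 mm limit.
From 2R + T = 636: T = 636 − 286 = 350 mm.
Treads = 21 − 1 = 20; going = 20 × 350 = 7000 mm.

7000 mm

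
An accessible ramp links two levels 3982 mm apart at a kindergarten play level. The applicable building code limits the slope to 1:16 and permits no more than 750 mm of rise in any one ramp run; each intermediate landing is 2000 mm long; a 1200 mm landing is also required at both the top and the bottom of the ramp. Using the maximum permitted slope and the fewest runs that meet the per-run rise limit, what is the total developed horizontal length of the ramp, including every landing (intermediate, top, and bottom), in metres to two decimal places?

3982 / 750 = 5.309 → round up to 6 ramp runs. That means 5 intermediate landings.
Ramp run (horizontal) at 1:16: 3982 × 16 = 63712 mm.
Intermediate landings: 5 × 2000 = 10000 mm.
Top and bottom landings: 2 × 1200 = 2400 mm.
Total = 63712 + 10000 + 2400 = 76112 mm.
= 76.11 m.

76.11 m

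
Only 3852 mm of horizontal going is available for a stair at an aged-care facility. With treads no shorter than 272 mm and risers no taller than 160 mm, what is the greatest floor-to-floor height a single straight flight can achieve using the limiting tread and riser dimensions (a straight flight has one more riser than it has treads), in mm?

Treads that fit: ⌊3852 / 272⌋ = 14.
Risers = treads + 1 = 15.
Maximum height = 15 × 160 = 2400 mm.

2400 mm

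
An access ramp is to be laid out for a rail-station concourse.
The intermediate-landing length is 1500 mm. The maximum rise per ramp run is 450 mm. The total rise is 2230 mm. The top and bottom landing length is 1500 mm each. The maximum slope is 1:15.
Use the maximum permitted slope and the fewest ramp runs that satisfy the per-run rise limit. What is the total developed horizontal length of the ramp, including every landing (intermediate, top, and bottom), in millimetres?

42450 mm

2230 / 450 = 4.956 → round up to 5 ramp runs. That means 4 intermediate landings.
Horizontal run for 2230 mm of rise at 1:15 is 2230 × 15 = 33450 mm.
Intermediate landings: 4 × 1500 = 6000 mm.
Top and bottom landings: 2 × 1500 = 3000 mm.
Total = 33450 + 6000 + 3000 = 42450 mm.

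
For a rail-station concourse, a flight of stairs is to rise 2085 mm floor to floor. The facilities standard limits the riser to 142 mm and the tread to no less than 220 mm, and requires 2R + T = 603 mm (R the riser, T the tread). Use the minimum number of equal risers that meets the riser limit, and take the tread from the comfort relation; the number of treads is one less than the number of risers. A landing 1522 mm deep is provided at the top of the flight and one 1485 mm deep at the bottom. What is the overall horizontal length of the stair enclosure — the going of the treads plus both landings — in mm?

2085 / 142 = 14.683 → round up to 15 risers.
Each riser is 2085/15 = 139 mm (≤ 142 mm).
T = 603 − 2·139 = 325 mm, which satisfies the 220 mm minimum.
Going = (15 − 1) × 325 = 4550 mm.
Enclosure = 4550 + 1522 + 1485 = 7557 mm.

7557 mm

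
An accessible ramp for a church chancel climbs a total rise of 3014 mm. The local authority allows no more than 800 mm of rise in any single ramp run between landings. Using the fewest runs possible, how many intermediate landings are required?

3 intermediate landings

At most 800 each: 3014/800 = 3.77, giving 4 ramp runs.
4 runs are separated by 3 intermediate landings.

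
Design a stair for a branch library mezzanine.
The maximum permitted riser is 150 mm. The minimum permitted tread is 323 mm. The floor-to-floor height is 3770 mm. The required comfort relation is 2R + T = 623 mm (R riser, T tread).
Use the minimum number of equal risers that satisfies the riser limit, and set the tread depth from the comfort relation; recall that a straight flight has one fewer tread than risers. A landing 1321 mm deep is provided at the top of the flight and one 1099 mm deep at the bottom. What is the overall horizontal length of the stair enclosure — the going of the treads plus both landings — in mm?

3770 / 150 = 25.133 → round up to 26 risers.
R = 3770 ÷ 26 = 145 mm.
Tread T = 623 − 2 × 145 = 333 mm (≥ 323 mm).
26 risers give 25 treads; going = 25 × 333 = 8325 mm.
Add landings: 8325 + 1321 + 1099 = 10745 mm.

10745 mm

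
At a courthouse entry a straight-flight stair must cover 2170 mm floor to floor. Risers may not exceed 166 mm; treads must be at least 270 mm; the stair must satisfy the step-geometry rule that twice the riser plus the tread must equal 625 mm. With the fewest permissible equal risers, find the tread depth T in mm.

315 mm

2170 / 166 = 13.072 → round up to 14 risers.
R = 2170 ÷ 14 = 155 mm.
From 2R + T = 625: T = 625 − 310 = 315 mm.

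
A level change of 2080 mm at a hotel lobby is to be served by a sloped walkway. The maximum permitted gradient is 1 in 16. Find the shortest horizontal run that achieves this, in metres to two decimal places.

33.28 m

Run = rise × 16 = 2080 × 16 = 33280 mm.
33280 mm = 33.28 m.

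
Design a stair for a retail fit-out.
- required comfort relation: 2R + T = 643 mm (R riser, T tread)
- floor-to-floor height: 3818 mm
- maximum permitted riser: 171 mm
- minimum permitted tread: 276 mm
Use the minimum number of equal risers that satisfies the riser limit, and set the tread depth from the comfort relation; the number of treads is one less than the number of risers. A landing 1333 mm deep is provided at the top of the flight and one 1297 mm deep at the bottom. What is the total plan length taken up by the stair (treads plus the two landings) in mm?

9472 mm

⌈3818/171⌉ = 23 risers.
Riser R = 3818 / 23 = 166 mm, within the 171 mm limit.
From 2R + T = 643: T = 643 − 332 = 311 mm.
Going = (23 − 1) × 311 = 6842 mm.
Add landings: 6842 + 1333 + 1297 = 9472 mm.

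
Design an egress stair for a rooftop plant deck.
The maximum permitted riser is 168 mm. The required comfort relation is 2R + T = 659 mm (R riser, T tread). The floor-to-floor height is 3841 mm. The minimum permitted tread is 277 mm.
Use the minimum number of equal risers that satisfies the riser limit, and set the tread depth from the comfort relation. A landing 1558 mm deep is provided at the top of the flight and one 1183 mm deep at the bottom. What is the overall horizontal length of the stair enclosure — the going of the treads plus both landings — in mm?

At most 168 each: 3841/168 = 22.86, giving 23 risers.
Riser R = 3841 / 23 = 167 mm, within the 168 mm limit.
T = 659 − 2·167 = 325 mm, which satisfies the 277 mm minimum.
Treads = 23 − 1 = 22; going = 22 × 325 = 7150 mm.
Add landings: 7150 + 1558 + 1183 = 9891 mm.

9891 mm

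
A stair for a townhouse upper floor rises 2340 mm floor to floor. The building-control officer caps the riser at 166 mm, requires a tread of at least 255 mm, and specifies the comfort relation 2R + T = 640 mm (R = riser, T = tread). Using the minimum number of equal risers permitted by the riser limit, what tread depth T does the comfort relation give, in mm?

⌈2340/166⌉ = 15 risers.
R = 2340 ÷ 15 = 156 mm.
Tread T = 640 − 2 × 156 = 328 mm (≥ 255 mm).

328 mm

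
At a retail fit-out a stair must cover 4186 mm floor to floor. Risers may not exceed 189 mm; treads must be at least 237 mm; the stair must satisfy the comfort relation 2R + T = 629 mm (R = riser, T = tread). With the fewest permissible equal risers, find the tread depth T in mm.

4186 / 189 = 22.148 → round up to 23 risers.
Each riser is 4186/23 = 182 mm (≤ 189 mm).
From 2R + T = 629: T = 629 − 364 = 265 mm.

265 mm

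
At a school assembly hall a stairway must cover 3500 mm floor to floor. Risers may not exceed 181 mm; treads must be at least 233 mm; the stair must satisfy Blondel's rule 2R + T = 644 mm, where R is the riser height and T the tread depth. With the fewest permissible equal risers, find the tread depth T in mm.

294 mm

3500 / 181 = 19.34, so 20 risers are needed.
R = 3500 ÷ 20 = 175 mm.
Tread T = 644 − 2 × 175 = 294 mm (≥ 233 mm).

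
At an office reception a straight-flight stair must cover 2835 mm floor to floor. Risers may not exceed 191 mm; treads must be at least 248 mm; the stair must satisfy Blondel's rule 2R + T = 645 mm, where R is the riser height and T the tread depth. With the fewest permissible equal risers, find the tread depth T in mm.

267 mm

2835 / 191 = 14.84, so 15 risers are needed.
Each riser is 2835/15 = 189 mm (≤ 191 mm).
From 2R + T = 645: T = 645 − 378 = 267 mm.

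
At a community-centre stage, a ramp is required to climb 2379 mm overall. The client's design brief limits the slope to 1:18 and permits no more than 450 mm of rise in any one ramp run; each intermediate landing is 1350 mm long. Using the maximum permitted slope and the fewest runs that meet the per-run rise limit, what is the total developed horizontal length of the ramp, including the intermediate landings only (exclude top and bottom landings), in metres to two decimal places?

49.57 m

At most 450 each: 2379/450 = 5.29, giving 6 ramp runs. That means 5 intermediate landings.
Horizontal run for 2379 mm of rise at 1:18 is 2379 × 18 = 42822 mm.
5 intermediate landings contribute 5 × 1350 = 6750 mm.
Total developed length = 42822 + 6750 = 49572 mm.
= 49.57 m.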